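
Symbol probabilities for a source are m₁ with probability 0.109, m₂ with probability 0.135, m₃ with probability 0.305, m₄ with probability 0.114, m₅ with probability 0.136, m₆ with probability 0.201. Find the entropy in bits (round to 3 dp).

2.475 bits

H = −Σ pᵢ log₂ pᵢ.
−0.109·log₂(0.109) = 0.3485
−0.135·log₂(0.135) = 0.3900
−0.305·log₂(0.305) = 0.5225
−0.114·log₂(0.114) = 0.3571
−0.136·log₂(0.136) = 0.3915
−0.201·log₂(0.201) = 0.4653
Sum ≈ 2.4749 → 2.475 bits.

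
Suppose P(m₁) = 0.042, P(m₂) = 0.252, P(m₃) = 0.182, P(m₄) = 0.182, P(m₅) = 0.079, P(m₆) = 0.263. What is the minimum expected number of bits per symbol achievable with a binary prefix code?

Repeatedly combine the two least-probable nodes; the expected code length is the sum of the merged weights.
merge 21/500 + 79/1000 → 121/1000
merge 121/1000 + 91/500 → 303/1000
merge 91/500 + 63/250 → 217/500
merge 263/1000 + 303/1000 → 283/500
merge 217/500 + 283/500 → 1
L = 121/1000 + 303/1000 + 217/500 + 283/500 + 1 = 303/125 = 2.424 bits/symbol.

2.424 bits/symbol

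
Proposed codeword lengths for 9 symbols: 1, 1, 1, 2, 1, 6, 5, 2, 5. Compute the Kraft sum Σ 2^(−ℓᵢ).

2.578125

With common denominator 2^6 = 64: Σ 2^(−ℓᵢ) = 32/64 + 32/64 + 32/64 + 16/64 + 32/64 + 1/64 + 2/64 + 16/64 + 2/64 = 165/64 = 2.578125.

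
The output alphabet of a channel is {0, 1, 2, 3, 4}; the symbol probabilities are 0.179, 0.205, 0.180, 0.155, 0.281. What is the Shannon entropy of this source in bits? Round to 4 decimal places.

H = −Σ pᵢ log₂ pᵢ.
−0.179·log₂(0.179) = 0.4443
−0.205·log₂(0.205) = 0.4687
−0.180·log₂(0.180) = 0.4453
−0.155·log₂(0.155) = 0.4169
−0.281·log₂(0.281) = 0.5146
Sum ≈ 2.2898 → 2.2898 bits.

2.2898 bits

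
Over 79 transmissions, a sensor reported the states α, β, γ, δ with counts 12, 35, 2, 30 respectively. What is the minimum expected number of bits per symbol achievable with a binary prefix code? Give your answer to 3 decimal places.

1.734 bits/symbol

Probabilities are the counts divided by 79.
Repeatedly combine the two least-probable nodes; the expected code length is the sum of the merged weights.
merge 2/79 + 12/79 → 14/79
merge 14/79 + 30/79 → 44/79
merge 35/79 + 44/79 → 1
L = 14/79 + 44/79 + 1 = 137/79 ≈ 1.734 bits/symbol.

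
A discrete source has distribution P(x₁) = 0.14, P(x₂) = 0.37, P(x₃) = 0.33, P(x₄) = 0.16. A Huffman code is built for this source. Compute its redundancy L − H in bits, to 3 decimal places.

Entropy H = −Σ p log₂ p ≈ 1.8787 bits.
Huffman merges: 7/50+4/25→3/10; 3/10+33/100→63/100; 37/100+63/100→1. L = 193/100 ≈ 1.9300.
L − H = 1.9300 − 1.8787 = 0.051 bits.

0.051 bits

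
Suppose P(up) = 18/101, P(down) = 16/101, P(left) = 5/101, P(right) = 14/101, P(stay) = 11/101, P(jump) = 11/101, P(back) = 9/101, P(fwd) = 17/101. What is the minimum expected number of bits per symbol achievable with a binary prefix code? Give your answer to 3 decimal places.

Repeatedly combine the two least-probable nodes; the expected code length is the sum of the merged weights.
merge 5/101 + 9/101 → 14/101
merge 11/101 + 11/101 → 22/101
merge 14/101 + 14/101 → 28/101
merge 16/101 + 17/101 → 33/101
merge 18/101 + 22/101 → 40/101
merge 28/101 + 33/101 → 61/101
merge 40/101 + 61/101 → 1
L = 14/101 + 22/101 + 28/101 + 33/101 + 40/101 + 61/101 + 1 = 299/101 ≈ 2.960 bits/symbol.

2.960 bits/symbol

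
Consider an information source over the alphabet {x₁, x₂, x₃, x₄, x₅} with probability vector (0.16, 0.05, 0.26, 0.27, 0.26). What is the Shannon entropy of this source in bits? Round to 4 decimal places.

H = −Σ pᵢ log₂ pᵢ.
−0.16·log₂(0.16) = 0.4230
−0.05·log₂(0.05) = 0.2161
−0.26·log₂(0.26) = 0.5053
−0.27·log₂(0.27) = 0.5100
−0.26·log₂(0.26) = 0.5053
Sum ≈ 2.1597 → 2.1597 bits.

2.1597 bits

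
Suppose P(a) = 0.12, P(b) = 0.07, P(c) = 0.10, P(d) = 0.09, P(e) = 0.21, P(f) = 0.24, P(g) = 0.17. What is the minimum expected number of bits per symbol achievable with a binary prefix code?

Repeatedly combine the two least-probable nodes; the expected code length is the sum of the merged weights.
merge 7/100 + 9/100 → 4/25
merge 1/10 + 3/25 → 11/50
merge 4/25 + 17/100 → 33/100
merge 21/100 + 11/50 → 43/100
merge 6/25 + 33/100 → 57/100
merge 43/100 + 57/100 → 1
L = 4/25 + 11/50 + 33/100 + 43/100 + 57/100 + 1 = 271/100 = 2.71 bits/symbol.

2.71 bits/symbol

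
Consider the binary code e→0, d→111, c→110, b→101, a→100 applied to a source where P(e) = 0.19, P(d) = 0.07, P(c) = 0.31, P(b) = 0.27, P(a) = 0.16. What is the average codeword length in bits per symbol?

2.62 bits/symbol

L̄ = Σ pᵢ·ℓᵢ = 0.19·1 + 0.07·3 + 0.31·3 + 0.27·3 + 0.16·3 = 2.62 bits/symbol.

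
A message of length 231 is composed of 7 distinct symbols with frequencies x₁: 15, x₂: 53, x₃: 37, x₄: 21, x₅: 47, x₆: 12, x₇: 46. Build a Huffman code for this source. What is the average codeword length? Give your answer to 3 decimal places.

Probabilities are the counts divided by 231.
Repeatedly combine the two least-probable nodes; the expected code length is the sum of the merged weights.
merge 4/77 + 5/77 → 9/77
merge 1/11 + 9/77 → 16/77
merge 37/231 + 46/231 → 83/231
merge 47/231 + 16/77 → 95/231
merge 53/231 + 83/231 → 136/231
merge 95/231 + 136/231 → 1
L = 9/77 + 16/77 + 83/231 + 95/231 + 136/231 + 1 = 620/231 ≈ 2.684 bits/symbol.

2.684 bits/symbol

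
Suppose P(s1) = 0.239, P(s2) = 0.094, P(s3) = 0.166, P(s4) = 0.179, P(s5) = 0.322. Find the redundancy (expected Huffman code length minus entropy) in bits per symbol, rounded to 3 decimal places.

0.045 bits

Entropy H = −Σ p log₂ p ≈ 2.2149 bits.
Huffman merges: 47/500+83/500→13/50; 179/1000+239/1000→209/500; 13/50+161/500→291/500; 209/500+291/500→1. L = 113/50 ≈ 2.2600.
L − H = 2.2600 − 2.2149 = 0.045 bits.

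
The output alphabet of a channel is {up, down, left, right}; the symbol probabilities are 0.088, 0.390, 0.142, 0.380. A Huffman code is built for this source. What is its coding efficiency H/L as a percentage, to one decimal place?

Entropy H = −Σ p log₂ p ≈ 1.7687 bits.
Huffman merges: 11/125+71/500→23/100; 23/100+19/50→61/100; 39/100+61/100→1. L = 46/25 ≈ 1.8400.
Efficiency = H/L = 1.7687/1.8400 = 96.1%.

96.1%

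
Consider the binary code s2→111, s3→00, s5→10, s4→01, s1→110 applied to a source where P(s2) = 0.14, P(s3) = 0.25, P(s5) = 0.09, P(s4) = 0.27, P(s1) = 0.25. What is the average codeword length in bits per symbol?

L̄ = Σ pᵢ·ℓᵢ = 0.14·3 + 0.25·2 + 0.09·2 + 0.27·2 + 0.25·3 = 2.39 bits/symbol.

2.39 bits/symbol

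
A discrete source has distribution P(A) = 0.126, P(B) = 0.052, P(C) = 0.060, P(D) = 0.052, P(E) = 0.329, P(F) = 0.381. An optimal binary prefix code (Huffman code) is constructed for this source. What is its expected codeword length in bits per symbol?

Repeatedly combine the two least-probable nodes; the expected code length is the sum of the merged weights.
merge 13/250 + 13/250 → 13/125
merge 3/50 + 13/125 → 41/250
merge 63/500 + 41/250 → 29/100
merge 29/100 + 329/1000 → 619/1000
merge 381/1000 + 619/1000 → 1
L = 13/125 + 41/250 + 29/100 + 619/1000 + 1 = 2177/1000 = 2.177 bits/symbol.

2.177 bits/symbol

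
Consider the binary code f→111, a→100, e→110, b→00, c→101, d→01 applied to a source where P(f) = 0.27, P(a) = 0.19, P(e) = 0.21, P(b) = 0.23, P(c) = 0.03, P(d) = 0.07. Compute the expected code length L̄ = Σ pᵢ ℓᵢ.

L̄ = Σ pᵢ·ℓᵢ = 0.27·3 + 0.19·3 + 0.21·3 + 0.23·2 + 0.03·3 + 0.07·2 = 2.7 bits/symbol.

2.7 bits/symbol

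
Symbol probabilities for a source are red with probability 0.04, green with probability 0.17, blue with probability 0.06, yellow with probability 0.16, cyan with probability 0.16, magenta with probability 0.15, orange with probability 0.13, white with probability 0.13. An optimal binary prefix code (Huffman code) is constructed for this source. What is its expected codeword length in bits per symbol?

Repeatedly combine the two least-probable nodes; the expected code length is the sum of the merged weights.
merge 1/25 + 3/50 → 1/10
merge 1/10 + 13/100 → 23/100
merge 13/100 + 3/20 → 7/25
merge 4/25 + 4/25 → 8/25
merge 17/100 + 23/100 → 2/5
merge 7/25 + 8/25 → 3/5
merge 2/5 + 3/5 → 1
L = 1/10 + 23/100 + 7/25 + 8/25 + 2/5 + 3/5 + 1 = 293/100 = 2.93 bits/symbol.

2.93 bits/symbol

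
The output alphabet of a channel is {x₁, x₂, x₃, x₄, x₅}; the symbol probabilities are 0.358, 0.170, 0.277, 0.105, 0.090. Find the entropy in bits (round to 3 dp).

H = −Σ pᵢ log₂ pᵢ.
−0.358·log₂(0.358) = 0.5305
−0.170·log₂(0.170) = 0.4346
−0.277·log₂(0.277) = 0.5130
−0.105·log₂(0.105) = 0.3414
−0.090·log₂(0.090) = 0.3127
Sum ≈ 2.1322 → 2.132 bits.

2.132 bits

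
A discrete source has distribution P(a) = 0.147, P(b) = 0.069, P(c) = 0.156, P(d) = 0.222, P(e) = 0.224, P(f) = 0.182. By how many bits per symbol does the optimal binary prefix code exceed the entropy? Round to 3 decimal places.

Entropy H = −Σ p log₂ p ≈ 2.5038 bits.
Huffman merges: 69/1000+147/1000→27/125; 39/250+91/500→169/500; 27/125+111/500→219/500; 28/125+169/500→281/500; 219/500+281/500→1. L = 1277/500 ≈ 2.5540.
L − H = 2.5540 − 2.5038 = 0.050 bits.

0.050 bits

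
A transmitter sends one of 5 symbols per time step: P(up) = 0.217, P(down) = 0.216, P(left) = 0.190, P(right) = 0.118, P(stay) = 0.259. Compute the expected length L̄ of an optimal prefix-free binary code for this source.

Repeatedly combine the two least-probable nodes; the expected code length is the sum of the merged weights.
merge 59/500 + 19/100 → 77/250
merge 27/125 + 217/1000 → 433/1000
merge 259/1000 + 77/250 → 567/1000
merge 433/1000 + 567/1000 → 1
L = 77/250 + 433/1000 + 567/1000 + 1 = 577/250 = 2.308 bits/symbol.

2.308 bits/symbol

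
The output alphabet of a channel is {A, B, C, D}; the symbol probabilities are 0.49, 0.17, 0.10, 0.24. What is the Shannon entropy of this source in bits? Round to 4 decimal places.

1.7652 bits

H = −Σ pᵢ log₂ pᵢ.
−0.49·log₂(0.49) = 0.5043
−0.17·log₂(0.17) = 0.4346
−0.10·log₂(0.10) = 0.3322
−0.24·log₂(0.24) = 0.4941
Sum ≈ 1.7652 → 1.7652 bits.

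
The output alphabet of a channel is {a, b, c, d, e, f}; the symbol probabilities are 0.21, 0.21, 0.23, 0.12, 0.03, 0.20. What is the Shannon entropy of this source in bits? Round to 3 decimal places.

2.417 bits

H = −Σ pᵢ log₂ pᵢ.
−0.21·log₂(0.21) = 0.4728
−0.21·log₂(0.21) = 0.4728
−0.23·log₂(0.23) = 0.4877
−0.12·log₂(0.12) = 0.3671
−0.03·log₂(0.03) = 0.1518
−0.20·log₂(0.20) = 0.4644
Sum ≈ 2.4165 → 2.417 bits.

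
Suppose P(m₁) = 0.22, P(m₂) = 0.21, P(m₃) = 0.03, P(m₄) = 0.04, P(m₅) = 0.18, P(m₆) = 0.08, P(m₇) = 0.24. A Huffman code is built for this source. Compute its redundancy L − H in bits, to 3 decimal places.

0.028 bits

Entropy H = −Σ p log₂ p ≈ 2.5219 bits.
Huffman merges: 3/100+1/25→7/100; 7/100+2/25→3/20; 3/20+9/50→33/100; 21/100+11/50→43/100; 6/25+33/100→57/100; 43/100+57/100→1. L = 51/20 ≈ 2.5500.
L − H = 2.5500 − 2.5219 = 0.028 bits.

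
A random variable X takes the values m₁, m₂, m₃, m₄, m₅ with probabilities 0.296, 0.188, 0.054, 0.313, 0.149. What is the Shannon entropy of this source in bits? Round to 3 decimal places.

2.134 bits

H = −Σ pᵢ log₂ pᵢ.
−0.296·log₂(0.296) = 0.5199
−0.188·log₂(0.188) = 0.4533
−0.054·log₂(0.054) = 0.2274
−0.313·log₂(0.313) = 0.5245
−0.149·log₂(0.149) = 0.4092
Sum ≈ 2.1343 → 2.134 bits.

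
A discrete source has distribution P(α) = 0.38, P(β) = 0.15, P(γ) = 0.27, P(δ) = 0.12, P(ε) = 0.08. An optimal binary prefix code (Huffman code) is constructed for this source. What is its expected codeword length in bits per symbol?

Repeatedly combine the two least-probable nodes; the expected code length is the sum of the merged weights.
merge 2/25 + 3/25 → 1/5
merge 3/20 + 1/5 → 7/20
merge 27/100 + 7/20 → 31/50
merge 19/50 + 31/50 → 1
L = 1/5 + 7/20 + 31/50 + 1 = 217/100 = 2.17 bits/symbol.

2.17 bits/symbol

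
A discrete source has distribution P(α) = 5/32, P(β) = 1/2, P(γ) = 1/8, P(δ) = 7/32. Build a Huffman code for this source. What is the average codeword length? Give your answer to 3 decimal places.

1.781 bits/symbol

Repeatedly combine the two least-probable nodes; the expected code length is the sum of the merged weights.
merge 1/8 + 5/32 → 9/32
merge 7/32 + 9/32 → 1/2
merge 1/2 + 1/2 → 1
L = 9/32 + 1/2 + 1 = 57/32 ≈ 1.781 bits/symbol.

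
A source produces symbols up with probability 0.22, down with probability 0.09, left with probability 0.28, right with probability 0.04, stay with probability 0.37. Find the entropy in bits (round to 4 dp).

H = −Σ pᵢ log₂ pᵢ.
−0.22·log₂(0.22) = 0.4806
−0.09·log₂(0.09) = 0.3127
−0.28·log₂(0.28) = 0.5142
−0.04·log₂(0.04) = 0.1858
−0.37·log₂(0.37) = 0.5307
Sum ≈ 2.0239 → 2.0239 bits.

2.0239 bits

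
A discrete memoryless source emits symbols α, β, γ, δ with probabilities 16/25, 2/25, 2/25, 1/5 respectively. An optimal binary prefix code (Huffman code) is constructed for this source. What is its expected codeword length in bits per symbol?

1.52 bits/symbol

Repeatedly combine the two least-probable nodes; the expected code length is the sum of the merged weights.
merge 2/25 + 2/25 → 4/25
merge 4/25 + 1/5 → 9/25
merge 9/25 + 16/25 → 1
L = 4/25 + 9/25 + 1 = 38/25 = 1.52 bits/symbol.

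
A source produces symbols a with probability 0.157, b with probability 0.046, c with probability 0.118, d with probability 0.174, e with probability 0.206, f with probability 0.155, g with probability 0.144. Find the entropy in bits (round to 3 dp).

H = −Σ pᵢ log₂ pᵢ.
−0.157·log₂(0.157) = 0.4194
−0.046·log₂(0.046) = 0.2043
−0.118·log₂(0.118) = 0.3638
−0.174·log₂(0.174) = 0.4390
−0.206·log₂(0.206) = 0.4695
−0.155·log₂(0.155) = 0.4169
−0.144·log₂(0.144) = 0.4026
Sum ≈ 2.7155 → 2.716 bits.

2.716 bits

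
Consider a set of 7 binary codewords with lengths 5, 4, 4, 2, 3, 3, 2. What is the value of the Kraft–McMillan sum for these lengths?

0.90625

With common denominator 2^5 = 32: Σ 2^(−ℓᵢ) = 1/32 + 2/32 + 2/32 + 8/32 + 4/32 + 4/32 + 8/32 = 29/32 = 0.90625.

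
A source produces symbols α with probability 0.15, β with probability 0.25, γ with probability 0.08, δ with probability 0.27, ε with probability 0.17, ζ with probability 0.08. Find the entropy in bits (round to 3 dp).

H = −Σ pᵢ log₂ pᵢ.
−0.15·log₂(0.15) = 0.4105
−0.25·log₂(0.25) = 0.5000
−0.08·log₂(0.08) = 0.2915
−0.27·log₂(0.27) = 0.5100
−0.17·log₂(0.17) = 0.4346
−0.08·log₂(0.08) = 0.2915
Sum ≈ 2.4382 → 2.438 bits.

2.438 bits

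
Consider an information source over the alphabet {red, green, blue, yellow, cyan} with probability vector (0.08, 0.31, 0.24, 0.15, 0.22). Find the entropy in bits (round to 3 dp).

H = −Σ pᵢ log₂ pᵢ.
−0.08·log₂(0.08) = 0.2915
−0.31·log₂(0.31) = 0.5238
−0.24·log₂(0.24) = 0.4941
−0.15·log₂(0.15) = 0.4105
−0.22·log₂(0.22) = 0.4806
Sum ≈ 2.2006 → 2.201 bits.

2.201 bits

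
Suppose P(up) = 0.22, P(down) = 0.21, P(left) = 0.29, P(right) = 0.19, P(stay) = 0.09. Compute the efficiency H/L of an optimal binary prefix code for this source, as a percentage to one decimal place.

Entropy H = −Σ p log₂ p ≈ 2.2392 bits.
Huffman merges: 9/100+19/100→7/25; 21/100+11/50→43/100; 7/25+29/100→57/100; 43/100+57/100→1. L = 57/25 ≈ 2.2800.
Efficiency = H/L = 2.2392/2.2800 = 98.2%.

98.2%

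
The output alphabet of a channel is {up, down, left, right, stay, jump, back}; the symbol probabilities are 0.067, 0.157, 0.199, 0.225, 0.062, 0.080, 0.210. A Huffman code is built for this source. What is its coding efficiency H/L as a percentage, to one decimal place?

Entropy H = −Σ p log₂ p ≈ 2.6414 bits.
Huffman merges: 31/500+67/1000→129/1000; 2/25+129/1000→209/1000; 157/1000+199/1000→89/250; 209/1000+21/100→419/1000; 9/40+89/250→581/1000; 419/1000+581/1000→1. L = 1347/500 ≈ 2.6940.
Efficiency = H/L = 2.6414/2.6940 = 98.0%.

98.0%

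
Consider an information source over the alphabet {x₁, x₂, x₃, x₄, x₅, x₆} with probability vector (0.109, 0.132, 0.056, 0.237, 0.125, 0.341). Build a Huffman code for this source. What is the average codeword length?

Repeatedly combine the two least-probable nodes; the expected code length is the sum of the merged weights.
merge 7/125 + 109/1000 → 33/200
merge 1/8 + 33/250 → 257/1000
merge 33/200 + 237/1000 → 201/500
merge 257/1000 + 341/1000 → 299/500
merge 201/500 + 299/500 → 1
L = 33/200 + 257/1000 + 201/500 + 299/500 + 1 = 1211/500 = 2.422 bits/symbol.

2.422 bits/symbol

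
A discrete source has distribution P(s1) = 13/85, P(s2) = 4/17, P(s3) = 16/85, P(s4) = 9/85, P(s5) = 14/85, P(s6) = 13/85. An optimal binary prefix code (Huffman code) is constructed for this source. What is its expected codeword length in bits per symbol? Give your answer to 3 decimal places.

2.576 bits/symbol

Repeatedly combine the two least-probable nodes; the expected code length is the sum of the merged weights.
merge 9/85 + 13/85 → 22/85
merge 13/85 + 14/85 → 27/85
merge 16/85 + 4/17 → 36/85
merge 22/85 + 27/85 → 49/85
merge 36/85 + 49/85 → 1
L = 22/85 + 27/85 + 36/85 + 49/85 + 1 = 219/85 ≈ 2.576 bits/symbol.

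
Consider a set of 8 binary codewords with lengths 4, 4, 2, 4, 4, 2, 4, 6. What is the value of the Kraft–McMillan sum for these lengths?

0.828125

With common denominator 2^6 = 64: Σ 2^(−ℓᵢ) = 4/64 + 4/64 + 16/64 + 4/64 + 4/64 + 16/64 + 4/64 + 1/64 = 53/64 = 0.828125.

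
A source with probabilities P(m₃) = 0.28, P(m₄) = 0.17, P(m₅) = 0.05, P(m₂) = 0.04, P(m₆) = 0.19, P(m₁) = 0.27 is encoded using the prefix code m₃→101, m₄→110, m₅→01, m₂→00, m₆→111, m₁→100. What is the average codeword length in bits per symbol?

L̄ = Σ pᵢ·ℓᵢ = 0.28·3 + 0.17·3 + 0.05·2 + 0.04·2 + 0.19·3 + 0.27·3 = 2.91 bits/symbol.

2.91 bits/symbol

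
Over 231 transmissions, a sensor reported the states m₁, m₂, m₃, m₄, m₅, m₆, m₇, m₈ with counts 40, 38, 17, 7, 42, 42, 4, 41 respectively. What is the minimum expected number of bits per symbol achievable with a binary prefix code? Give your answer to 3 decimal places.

Probabilities are the counts divided by 231.
Repeatedly combine the two least-probable nodes; the expected code length is the sum of the merged weights.
merge 4/231 + 1/33 → 1/21
merge 1/21 + 17/231 → 4/33
merge 4/33 + 38/231 → 2/7
merge 40/231 + 41/231 → 27/77
merge 2/11 + 2/11 → 4/11
merge 2/7 + 27/77 → 7/11
merge 4/11 + 7/11 → 1
L = 1/21 + 4/33 + 2/7 + 27/77 + 4/11 + 7/11 + 1 = 216/77 ≈ 2.805 bits/symbol.

2.805 bits/symbol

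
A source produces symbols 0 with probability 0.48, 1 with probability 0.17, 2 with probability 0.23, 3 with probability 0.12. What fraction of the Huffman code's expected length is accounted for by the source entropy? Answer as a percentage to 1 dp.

99.3%

Entropy H = −Σ p log₂ p ≈ 1.7976 bits.
Huffman merges: 3/25+17/100→29/100; 23/100+29/100→13/25; 12/25+13/25→1. L = 181/100 ≈ 1.8100.
Efficiency = H/L = 1.7976/1.8100 = 99.3%.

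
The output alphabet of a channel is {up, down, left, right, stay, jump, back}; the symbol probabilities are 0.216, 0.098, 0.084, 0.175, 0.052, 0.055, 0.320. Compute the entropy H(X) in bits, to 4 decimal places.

2.5242 bits

H = −Σ pᵢ log₂ pᵢ.
−0.216·log₂(0.216) = 0.4776
−0.098·log₂(0.098) = 0.3284
−0.084·log₂(0.084) = 0.3002
−0.175·log₂(0.175) = 0.4401
−0.052·log₂(0.052) = 0.2218
−0.055·log₂(0.055) = 0.2301
−0.320·log₂(0.320) = 0.5260
Sum ≈ 2.5242 → 2.5242 bits.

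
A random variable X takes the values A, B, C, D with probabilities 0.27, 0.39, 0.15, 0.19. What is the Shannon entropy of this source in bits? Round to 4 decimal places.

1.9056 bits

H = −Σ pᵢ log₂ pᵢ.
−0.27·log₂(0.27) = 0.5100
−0.39·log₂(0.39) = 0.5298
−0.15·log₂(0.15) = 0.4105
−0.19·log₂(0.19) = 0.4552
Sum ≈ 1.9056 → 1.9056 bits.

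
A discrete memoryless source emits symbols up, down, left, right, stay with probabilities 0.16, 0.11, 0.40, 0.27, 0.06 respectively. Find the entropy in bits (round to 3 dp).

H = −Σ pᵢ log₂ pᵢ.
−0.16·log₂(0.16) = 0.4230
−0.11·log₂(0.11) = 0.3503
−0.40·log₂(0.40) = 0.5288
−0.27·log₂(0.27) = 0.5100
−0.06·log₂(0.06) = 0.2435
Sum ≈ 2.0556 → 2.056 bits.

2.056 bits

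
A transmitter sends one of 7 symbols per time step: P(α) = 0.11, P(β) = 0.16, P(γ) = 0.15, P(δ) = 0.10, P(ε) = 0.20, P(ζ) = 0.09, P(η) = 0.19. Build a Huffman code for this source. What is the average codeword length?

Repeatedly combine the two least-probable nodes; the expected code length is the sum of the merged weights.
merge 9/100 + 1/10 → 19/100
merge 11/100 + 3/20 → 13/50
merge 4/25 + 19/100 → 7/20
merge 19/100 + 1/5 → 39/100
merge 13/50 + 7/20 → 61/100
merge 39/100 + 61/100 → 1
L = 19/100 + 13/50 + 7/20 + 39/100 + 61/100 + 1 = 14/5 = 2.8 bits/symbol.

2.8 bits/symbol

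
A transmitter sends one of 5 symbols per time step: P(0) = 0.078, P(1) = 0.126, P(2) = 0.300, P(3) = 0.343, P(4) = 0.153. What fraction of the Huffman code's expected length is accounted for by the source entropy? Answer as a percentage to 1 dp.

Entropy H = −Σ p log₂ p ≈ 2.1286 bits.
Huffman merges: 39/500+63/500→51/250; 153/1000+51/250→357/1000; 3/10+343/1000→643/1000; 357/1000+643/1000→1. L = 551/250 ≈ 2.2040.
Efficiency = H/L = 2.1286/2.2040 = 96.6%.

96.6%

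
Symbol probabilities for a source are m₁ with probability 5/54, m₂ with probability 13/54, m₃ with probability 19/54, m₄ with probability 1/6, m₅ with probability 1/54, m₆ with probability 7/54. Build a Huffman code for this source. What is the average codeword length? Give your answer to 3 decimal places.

Repeatedly combine the two least-probable nodes; the expected code length is the sum of the merged weights.
merge 1/54 + 5/54 → 1/9
merge 1/9 + 7/54 → 13/54
merge 1/6 + 13/54 → 11/27
merge 13/54 + 19/54 → 16/27
merge 11/27 + 16/27 → 1
L = 1/9 + 13/54 + 11/27 + 16/27 + 1 = 127/54 ≈ 2.352 bits/symbol.

2.352 bits/symbol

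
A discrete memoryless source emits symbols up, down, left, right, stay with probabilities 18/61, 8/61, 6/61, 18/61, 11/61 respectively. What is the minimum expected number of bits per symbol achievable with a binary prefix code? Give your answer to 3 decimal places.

Repeatedly combine the two least-probable nodes; the expected code length is the sum of the merged weights.
merge 6/61 + 8/61 → 14/61
merge 11/61 + 14/61 → 25/61
merge 18/61 + 18/61 → 36/61
merge 25/61 + 36/61 → 1
L = 14/61 + 25/61 + 36/61 + 1 = 136/61 ≈ 2.230 bits/symbol.

2.230 bits/symbol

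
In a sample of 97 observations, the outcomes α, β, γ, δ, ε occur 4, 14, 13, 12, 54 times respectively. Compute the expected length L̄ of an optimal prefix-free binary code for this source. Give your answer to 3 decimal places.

1.887 bits/symbol

Probabilities are the counts divided by 97.
Repeatedly combine the two least-probable nodes; the expected code length is the sum of the merged weights.
merge 4/97 + 12/97 → 16/97
merge 13/97 + 14/97 → 27/97
merge 16/97 + 27/97 → 43/97
merge 43/97 + 54/97 → 1
L = 16/97 + 27/97 + 43/97 + 1 = 183/97 ≈ 1.887 bits/symbol.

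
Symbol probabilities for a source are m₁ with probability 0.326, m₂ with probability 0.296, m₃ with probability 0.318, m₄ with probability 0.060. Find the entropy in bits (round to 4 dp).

1.8162 bits

H = −Σ pᵢ log₂ pᵢ.
−0.326·log₂(0.326) = 0.5272
−0.296·log₂(0.296) = 0.5199
−0.318·log₂(0.318) = 0.5256
−0.060·log₂(0.060) = 0.2435
Sum ≈ 1.8162 → 1.8162 bits.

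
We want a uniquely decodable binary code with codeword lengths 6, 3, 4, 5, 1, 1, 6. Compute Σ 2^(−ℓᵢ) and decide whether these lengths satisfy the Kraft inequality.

With common denominator 2^6 = 64: Σ 2^(−ℓᵢ) = 1/64 + 8/64 + 4/64 + 2/64 + 32/64 + 32/64 + 1/64 = 80/64 = 1.25.
Kraft's inequality requires Σ ≤ 1; here Σ = 1.25 > 1, so no such prefix code exists.

1.25; no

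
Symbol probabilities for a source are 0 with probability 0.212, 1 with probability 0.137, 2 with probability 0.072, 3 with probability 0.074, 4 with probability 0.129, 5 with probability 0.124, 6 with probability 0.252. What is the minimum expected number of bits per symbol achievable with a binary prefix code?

Repeatedly combine the two least-probable nodes; the expected code length is the sum of the merged weights.
merge 9/125 + 37/500 → 73/500
merge 31/250 + 129/1000 → 253/1000
merge 137/1000 + 73/500 → 283/1000
merge 53/250 + 63/250 → 58/125
merge 253/1000 + 283/1000 → 67/125
merge 58/125 + 67/125 → 1
L = 73/500 + 253/1000 + 283/1000 + 58/125 + 67/125 + 1 = 1341/500 = 2.682 bits/symbol.

2.682 bits/symbol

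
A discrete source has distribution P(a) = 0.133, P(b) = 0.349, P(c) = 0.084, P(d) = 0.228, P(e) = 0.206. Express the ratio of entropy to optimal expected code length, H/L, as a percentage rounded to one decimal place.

98.0%

Entropy H = −Σ p log₂ p ≈ 2.1731 bits.
Huffman merges: 21/250+133/1000→217/1000; 103/500+217/1000→423/1000; 57/250+349/1000→577/1000; 423/1000+577/1000→1. L = 2217/1000 ≈ 2.2170.
Efficiency = H/L = 2.1731/2.2170 = 98.0%.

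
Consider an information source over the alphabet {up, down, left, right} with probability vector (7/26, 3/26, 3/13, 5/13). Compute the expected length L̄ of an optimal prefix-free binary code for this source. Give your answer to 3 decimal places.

Repeatedly combine the two least-probable nodes; the expected code length is the sum of the merged weights.
merge 3/26 + 3/13 → 9/26
merge 7/26 + 9/26 → 8/13
merge 5/13 + 8/13 → 1
L = 9/26 + 8/13 + 1 = 51/26 ≈ 1.962 bits/symbol.

1.962 bits/symbol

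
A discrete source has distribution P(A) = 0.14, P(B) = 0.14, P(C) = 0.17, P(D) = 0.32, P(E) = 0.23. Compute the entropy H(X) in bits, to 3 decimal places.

H = −Σ pᵢ log₂ pᵢ.
−0.14·log₂(0.14) = 0.3971
−0.14·log₂(0.14) = 0.3971
−0.17·log₂(0.17) = 0.4346
−0.32·log₂(0.32) = 0.5260
−0.23·log₂(0.23) = 0.4877
Sum ≈ 2.2425 → 2.243 bits.

2.243 bits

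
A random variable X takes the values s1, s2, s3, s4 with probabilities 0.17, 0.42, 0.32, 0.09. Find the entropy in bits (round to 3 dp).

H = −Σ pᵢ log₂ pᵢ.
−0.17·log₂(0.17) = 0.4346
−0.42·log₂(0.42) = 0.5256
−0.32·log₂(0.32) = 0.5260
−0.09·log₂(0.09) = 0.3127
Sum ≈ 1.7989 → 1.799 bits.

1.799 bits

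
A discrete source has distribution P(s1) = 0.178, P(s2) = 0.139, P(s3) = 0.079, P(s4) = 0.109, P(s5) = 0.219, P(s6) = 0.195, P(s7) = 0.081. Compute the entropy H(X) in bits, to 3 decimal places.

2.710 bits

H = −Σ pᵢ log₂ pᵢ.
−0.178·log₂(0.178) = 0.4432
−0.139·log₂(0.139) = 0.3957
−0.079·log₂(0.079) = 0.2893
−0.109·log₂(0.109) = 0.3485
−0.219·log₂(0.219) = 0.4798
−0.195·log₂(0.195) = 0.4599
−0.081·log₂(0.081) = 0.2937
Sum ≈ 2.7102 → 2.710 bits.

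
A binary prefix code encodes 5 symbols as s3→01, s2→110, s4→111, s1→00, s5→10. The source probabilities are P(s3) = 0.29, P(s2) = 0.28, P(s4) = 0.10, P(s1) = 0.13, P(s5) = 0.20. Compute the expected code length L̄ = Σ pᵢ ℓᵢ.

L̄ = Σ pᵢ·ℓᵢ = 0.29·2 + 0.28·3 + 0.10·3 + 0.13·2 + 0.20·2 = 2.38 bits/symbol.

2.38 bits/symbol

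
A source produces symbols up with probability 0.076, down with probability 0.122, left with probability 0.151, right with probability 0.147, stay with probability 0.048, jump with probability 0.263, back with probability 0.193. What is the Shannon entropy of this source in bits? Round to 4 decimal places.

2.6464 bits

H = −Σ pᵢ log₂ pᵢ.
−0.076·log₂(0.076) = 0.2826
−0.122·log₂(0.122) = 0.3703
−0.151·log₂(0.151) = 0.4118
−0.147·log₂(0.147) = 0.4066
−0.048·log₂(0.048) = 0.2103
−0.263·log₂(0.263) = 0.5068
−0.193·log₂(0.193) = 0.4581
Sum ≈ 2.6464 → 2.6464 bits.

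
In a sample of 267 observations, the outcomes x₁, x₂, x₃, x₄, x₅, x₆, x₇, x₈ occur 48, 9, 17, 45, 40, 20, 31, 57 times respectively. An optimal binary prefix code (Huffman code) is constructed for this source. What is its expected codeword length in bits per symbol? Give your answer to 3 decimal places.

Probabilities are the counts divided by 267.
Repeatedly combine the two least-probable nodes; the expected code length is the sum of the merged weights.
merge 3/89 + 17/267 → 26/267
merge 20/267 + 26/267 → 46/267
merge 31/267 + 40/267 → 71/267
merge 15/89 + 46/267 → 91/267
merge 16/89 + 19/89 → 35/89
merge 71/267 + 91/267 → 54/89
merge 35/89 + 54/89 → 1
L = 26/267 + 46/267 + 71/267 + 91/267 + 35/89 + 54/89 + 1 = 256/89 ≈ 2.876 bits/symbol.

2.876 bits/symbol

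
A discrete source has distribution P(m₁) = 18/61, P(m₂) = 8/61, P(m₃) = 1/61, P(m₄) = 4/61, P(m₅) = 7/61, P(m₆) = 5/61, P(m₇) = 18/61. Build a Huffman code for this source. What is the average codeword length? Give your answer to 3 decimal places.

Repeatedly combine the two least-probable nodes; the expected code length is the sum of the merged weights.
merge 1/61 + 4/61 → 5/61
merge 5/61 + 5/61 → 10/61
merge 7/61 + 8/61 → 15/61
merge 10/61 + 15/61 → 25/61
merge 18/61 + 18/61 → 36/61
merge 25/61 + 36/61 → 1
L = 5/61 + 10/61 + 15/61 + 25/61 + 36/61 + 1 = 152/61 ≈ 2.492 bits/symbol.

2.492 bits/symbol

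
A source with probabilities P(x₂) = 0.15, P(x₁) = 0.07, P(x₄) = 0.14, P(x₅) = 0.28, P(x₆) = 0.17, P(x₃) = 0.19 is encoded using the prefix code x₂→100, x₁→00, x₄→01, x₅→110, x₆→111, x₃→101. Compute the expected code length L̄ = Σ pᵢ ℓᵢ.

L̄ = Σ pᵢ·ℓᵢ = 0.15·3 + 0.07·2 + 0.14·2 + 0.28·3 + 0.17·3 + 0.19·3 = 2.79 bits/symbol.

2.79 bits/symbol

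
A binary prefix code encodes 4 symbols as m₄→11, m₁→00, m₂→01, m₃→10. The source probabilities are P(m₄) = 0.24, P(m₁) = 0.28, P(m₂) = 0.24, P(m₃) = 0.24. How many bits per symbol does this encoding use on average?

L̄ = Σ pᵢ·ℓᵢ = 0.24·2 + 0.28·2 + 0.24·2 + 0.24·2 = 2 bits/symbol.

2 bits/symbol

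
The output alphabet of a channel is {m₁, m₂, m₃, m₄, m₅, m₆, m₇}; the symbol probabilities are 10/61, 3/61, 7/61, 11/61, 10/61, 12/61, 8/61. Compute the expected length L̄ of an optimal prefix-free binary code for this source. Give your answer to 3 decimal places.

2.787 bits/symbol

Repeatedly combine the two least-probable nodes; the expected code length is the sum of the merged weights.
merge 3/61 + 7/61 → 10/61
merge 8/61 + 10/61 → 18/61
merge 10/61 + 10/61 → 20/61
merge 11/61 + 12/61 → 23/61
merge 18/61 + 20/61 → 38/61
merge 23/61 + 38/61 → 1
L = 10/61 + 18/61 + 20/61 + 23/61 + 38/61 + 1 = 170/61 ≈ 2.787 bits/symbol.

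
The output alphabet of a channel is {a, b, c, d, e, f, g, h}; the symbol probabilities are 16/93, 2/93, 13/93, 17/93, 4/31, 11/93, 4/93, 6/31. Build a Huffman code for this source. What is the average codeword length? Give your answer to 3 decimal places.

Repeatedly combine the two least-probable nodes; the expected code length is the sum of the merged weights.
merge 2/93 + 4/93 → 2/31
merge 2/31 + 11/93 → 17/93
merge 4/31 + 13/93 → 25/93
merge 16/93 + 17/93 → 11/31
merge 17/93 + 6/31 → 35/93
merge 25/93 + 11/31 → 58/93
merge 35/93 + 58/93 → 1
L = 2/31 + 17/93 + 25/93 + 11/31 + 35/93 + 58/93 + 1 = 89/31 ≈ 2.871 bits/symbol.

2.871 bits/symbol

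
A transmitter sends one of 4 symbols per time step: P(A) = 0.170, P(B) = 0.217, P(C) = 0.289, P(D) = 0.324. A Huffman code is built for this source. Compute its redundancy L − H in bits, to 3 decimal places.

Entropy H = −Σ p log₂ p ≈ 1.9573 bits.
Huffman merges: 17/100+217/1000→387/1000; 289/1000+81/250→613/1000; 387/1000+613/1000→1. L = 2 ≈ 2.0000.
L − H = 2.0000 − 1.9573 = 0.043 bits.

0.043 bits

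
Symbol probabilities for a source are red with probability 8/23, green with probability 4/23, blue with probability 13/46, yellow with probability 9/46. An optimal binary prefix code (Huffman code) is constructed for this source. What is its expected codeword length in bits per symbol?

Repeatedly combine the two least-probable nodes; the expected code length is the sum of the merged weights.
merge 4/23 + 9/46 → 17/46
merge 13/46 + 8/23 → 29/46
merge 17/46 + 29/46 → 1
L = 17/46 + 29/46 + 1 = 2 bits/symbol.

2 bits/symbol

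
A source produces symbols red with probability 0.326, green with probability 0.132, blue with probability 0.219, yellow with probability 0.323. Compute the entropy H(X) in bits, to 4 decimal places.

1.9192 bits

H = −Σ pᵢ log₂ pᵢ.
−0.326·log₂(0.326) = 0.5272
−0.132·log₂(0.132) = 0.3856
−0.219·log₂(0.219) = 0.4798
−0.323·log₂(0.323) = 0.5266
Sum ≈ 1.9192 → 1.9192 bits.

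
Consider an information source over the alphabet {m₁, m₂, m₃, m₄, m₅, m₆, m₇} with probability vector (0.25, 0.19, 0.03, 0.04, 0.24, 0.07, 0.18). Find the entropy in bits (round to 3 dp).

H = −Σ pᵢ log₂ pᵢ.
−0.25·log₂(0.25) = 0.5000
−0.19·log₂(0.19) = 0.4552
−0.03·log₂(0.03) = 0.1518
−0.04·log₂(0.04) = 0.1858
−0.24·log₂(0.24) = 0.4941
−0.07·log₂(0.07) = 0.2686
−0.18·log₂(0.18) = 0.4453
Sum ≈ 2.5007 → 2.501 bits.

2.501 bits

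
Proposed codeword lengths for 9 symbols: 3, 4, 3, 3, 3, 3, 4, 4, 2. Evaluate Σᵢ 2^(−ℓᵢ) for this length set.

With common denominator 2^4 = 16: Σ 2^(−ℓᵢ) = 2/16 + 1/16 + 2/16 + 2/16 + 2/16 + 2/16 + 1/16 + 1/16 + 4/16 = 17/16 = 1.0625.

1.0625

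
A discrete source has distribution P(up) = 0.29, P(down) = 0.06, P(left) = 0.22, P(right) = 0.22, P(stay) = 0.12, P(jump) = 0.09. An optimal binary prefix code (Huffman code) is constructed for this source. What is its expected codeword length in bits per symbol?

Repeatedly combine the two least-probable nodes; the expected code length is the sum of the merged weights.
merge 3/50 + 9/100 → 3/20
merge 3/25 + 3/20 → 27/100
merge 11/50 + 11/50 → 11/25
merge 27/100 + 29/100 → 14/25
merge 11/25 + 14/25 → 1
L = 3/20 + 27/100 + 11/25 + 14/25 + 1 = 121/50 = 2.42 bits/symbol.

2.42 bits/symbol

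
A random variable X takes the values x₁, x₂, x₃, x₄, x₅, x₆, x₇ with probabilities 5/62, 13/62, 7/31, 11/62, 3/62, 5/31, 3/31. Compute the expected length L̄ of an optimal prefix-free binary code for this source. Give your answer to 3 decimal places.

2.694 bits/symbol

Repeatedly combine the two least-probable nodes; the expected code length is the sum of the merged weights.
merge 3/62 + 5/62 → 4/31
merge 3/31 + 4/31 → 7/31
merge 5/31 + 11/62 → 21/62
merge 13/62 + 7/31 → 27/62
merge 7/31 + 21/62 → 35/62
merge 27/62 + 35/62 → 1
L = 4/31 + 7/31 + 21/62 + 27/62 + 35/62 + 1 = 167/62 ≈ 2.694 bits/symbol.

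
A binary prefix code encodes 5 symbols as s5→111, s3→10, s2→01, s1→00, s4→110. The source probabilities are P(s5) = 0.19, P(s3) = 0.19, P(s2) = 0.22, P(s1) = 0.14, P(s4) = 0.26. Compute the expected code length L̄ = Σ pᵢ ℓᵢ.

2.45 bits/symbol

L̄ = Σ pᵢ·ℓᵢ = 0.19·3 + 0.19·2 + 0.22·2 + 0.14·2 + 0.26·3 = 2.45 bits/symbol.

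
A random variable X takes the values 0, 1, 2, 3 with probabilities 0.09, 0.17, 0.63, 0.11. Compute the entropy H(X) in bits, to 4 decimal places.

1.5175 bits

H = −Σ pᵢ log₂ pᵢ.
−0.09·log₂(0.09) = 0.3127
−0.17·log₂(0.17) = 0.4346
−0.63·log₂(0.63) = 0.4199
−0.11·log₂(0.11) = 0.3503
Sum ≈ 1.5175 → 1.5175 bits.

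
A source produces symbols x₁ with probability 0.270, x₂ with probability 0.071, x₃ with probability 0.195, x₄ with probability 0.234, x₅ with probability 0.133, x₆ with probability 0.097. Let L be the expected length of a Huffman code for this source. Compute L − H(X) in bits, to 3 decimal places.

0.024 bits

Entropy H = −Σ p log₂ p ≈ 2.4448 bits.
Huffman merges: 71/1000+97/1000→21/125; 133/1000+21/125→301/1000; 39/200+117/500→429/1000; 27/100+301/1000→571/1000; 429/1000+571/1000→1. L = 2469/1000 ≈ 2.4690.
L − H = 2.4690 − 2.4448 = 0.024 bits.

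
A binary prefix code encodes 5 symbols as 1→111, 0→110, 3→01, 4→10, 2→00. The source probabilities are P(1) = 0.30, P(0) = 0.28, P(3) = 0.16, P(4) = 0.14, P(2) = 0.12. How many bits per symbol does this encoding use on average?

2.58 bits/symbol

L̄ = Σ pᵢ·ℓᵢ = 0.30·3 + 0.28·3 + 0.16·2 + 0.14·2 + 0.12·2 = 2.58 bits/symbol.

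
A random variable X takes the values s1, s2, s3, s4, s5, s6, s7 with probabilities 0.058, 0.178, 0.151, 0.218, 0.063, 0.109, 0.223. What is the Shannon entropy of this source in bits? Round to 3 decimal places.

2.655 bits

H = −Σ pᵢ log₂ pᵢ.
−0.058·log₂(0.058) = 0.2383
−0.178·log₂(0.178) = 0.4432
−0.151·log₂(0.151) = 0.4118
−0.218·log₂(0.218) = 0.4791
−0.063·log₂(0.063) = 0.2513
−0.109·log₂(0.109) = 0.3485
−0.223·log₂(0.223) = 0.4828
Sum ≈ 2.6550 → 2.655 bits.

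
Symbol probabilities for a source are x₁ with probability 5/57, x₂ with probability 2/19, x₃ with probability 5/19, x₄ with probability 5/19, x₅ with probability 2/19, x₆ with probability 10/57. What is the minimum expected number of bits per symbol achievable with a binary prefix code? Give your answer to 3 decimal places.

Repeatedly combine the two least-probable nodes; the expected code length is the sum of the merged weights.
merge 5/57 + 2/19 → 11/57
merge 2/19 + 10/57 → 16/57
merge 11/57 + 5/19 → 26/57
merge 5/19 + 16/57 → 31/57
merge 26/57 + 31/57 → 1
L = 11/57 + 16/57 + 26/57 + 31/57 + 1 = 47/19 ≈ 2.474 bits/symbol.

2.474 bits/symbol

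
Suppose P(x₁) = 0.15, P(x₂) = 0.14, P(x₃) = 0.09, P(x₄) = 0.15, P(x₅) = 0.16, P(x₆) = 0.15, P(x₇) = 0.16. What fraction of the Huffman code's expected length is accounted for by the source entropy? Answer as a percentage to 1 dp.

98.1%

Entropy H = −Σ p log₂ p ≈ 2.7874 bits.
Huffman merges: 9/100+7/50→23/100; 3/20+3/20→3/10; 3/20+4/25→31/100; 4/25+23/100→39/100; 3/10+31/100→61/100; 39/100+61/100→1. L = 71/25 ≈ 2.8400.
Efficiency = H/L = 2.7874/2.8400 = 98.1%.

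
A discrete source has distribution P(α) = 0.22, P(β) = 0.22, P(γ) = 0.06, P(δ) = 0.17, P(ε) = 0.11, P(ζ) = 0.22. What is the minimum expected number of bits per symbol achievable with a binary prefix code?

Repeatedly combine the two least-probable nodes; the expected code length is the sum of the merged weights.
merge 3/50 + 11/100 → 17/100
merge 17/100 + 17/100 → 17/50
merge 11/50 + 11/50 → 11/25
merge 11/50 + 17/50 → 14/25
merge 11/25 + 14/25 → 1
L = 17/100 + 17/50 + 11/25 + 14/25 + 1 = 251/100 = 2.51 bits/symbol.

2.51 bits/symbol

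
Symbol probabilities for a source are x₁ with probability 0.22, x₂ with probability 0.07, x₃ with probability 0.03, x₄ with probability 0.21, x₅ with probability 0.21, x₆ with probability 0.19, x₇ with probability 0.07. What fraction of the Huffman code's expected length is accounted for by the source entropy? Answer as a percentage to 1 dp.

Entropy H = −Σ p log₂ p ≈ 2.5703 bits.
Huffman merges: 3/100+7/100→1/10; 7/100+1/10→17/100; 17/100+19/100→9/25; 21/100+21/100→21/50; 11/50+9/25→29/50; 21/50+29/50→1. L = 263/100 ≈ 2.6300.
Efficiency = H/L = 2.5703/2.6300 = 97.7%.

97.7%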